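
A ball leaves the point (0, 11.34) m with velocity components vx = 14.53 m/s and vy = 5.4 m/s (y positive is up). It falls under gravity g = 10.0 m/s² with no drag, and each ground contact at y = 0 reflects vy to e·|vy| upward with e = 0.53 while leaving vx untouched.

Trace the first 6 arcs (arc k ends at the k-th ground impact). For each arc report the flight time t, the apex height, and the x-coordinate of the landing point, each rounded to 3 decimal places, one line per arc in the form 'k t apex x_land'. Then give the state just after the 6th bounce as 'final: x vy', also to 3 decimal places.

Arc 1: start y=11.340, vy=5.400 → t=2.140, apex=12.798, x_land=31.092, impact vy=-15.999
  bounce: vy ← 0.53·15.999 = 8.479
Arc 2: start y=0.000, vy=8.479 → t=1.696, apex=3.595, x_land=55.733, impact vy=-8.479
  bounce: vy ← 0.53·8.479 = 4.494
Arc 3: start y=0.000, vy=4.494 → t=0.899, apex=1.010, x_land=68.793, impact vy=-4.494
  bounce: vy ← 0.53·4.494 = 2.382
Arc 4: start y=0.000, vy=2.382 → t=0.476, apex=0.284, x_land=75.715, impact vy=-2.382
  bounce: vy ← 0.53·2.382 = 1.262
Arc 5: start y=0.000, vy=1.262 → t=0.252, apex=0.080, x_land=79.383, impact vy=-1.262
  bounce: vy ← 0.53·1.262 = 0.669
Arc 6: start y=0.000, vy=0.669 → t=0.134, apex=0.022, x_land=81.327, impact vy=-0.669
  bounce: vy ← 0.53·0.669 = 0.355

1 2.140 12.798 31.092
2 1.696 3.595 55.733
3 0.899 1.010 68.793
4 0.476 0.284 75.715
5 0.252 0.080 79.383
6 0.134 0.022 81.327
final: 81.327 0.355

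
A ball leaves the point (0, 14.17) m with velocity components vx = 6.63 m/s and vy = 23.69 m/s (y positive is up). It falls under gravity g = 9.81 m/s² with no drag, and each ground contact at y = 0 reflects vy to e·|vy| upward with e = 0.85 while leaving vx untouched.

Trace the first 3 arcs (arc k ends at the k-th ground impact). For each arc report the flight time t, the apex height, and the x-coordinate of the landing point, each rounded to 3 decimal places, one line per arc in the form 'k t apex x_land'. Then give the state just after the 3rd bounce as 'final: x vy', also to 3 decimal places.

Arc 1: start y=14.170, vy=23.690 → t=5.368, apex=42.774, x_land=35.589, impact vy=-28.969
  bounce: vy ← 0.85·28.969 = 24.624
Arc 2: start y=0.000, vy=24.624 → t=5.020, apex=30.904, x_land=68.873, impact vy=-24.624
  bounce: vy ← 0.85·24.624 = 20.930
Arc 3: start y=0.000, vy=20.930 → t=4.267, apex=22.328, x_land=97.165, impact vy=-20.930
  bounce: vy ← 0.85·20.930 = 17.791

1 5.368 42.774 35.589
2 5.020 30.904 68.873
3 4.267 22.328 97.165
final: 97.165 17.791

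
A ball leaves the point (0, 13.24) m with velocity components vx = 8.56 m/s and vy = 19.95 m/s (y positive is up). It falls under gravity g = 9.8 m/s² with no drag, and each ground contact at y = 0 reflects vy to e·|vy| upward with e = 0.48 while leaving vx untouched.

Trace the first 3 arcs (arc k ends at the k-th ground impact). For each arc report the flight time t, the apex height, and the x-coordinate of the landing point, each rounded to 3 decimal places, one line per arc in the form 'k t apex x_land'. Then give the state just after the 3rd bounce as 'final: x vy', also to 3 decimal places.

1 4.652 33.546 39.823
2 2.512 7.729 61.325
3 1.206 1.781 71.645
final: 71.645 2.836

Arc 1: start y=13.240, vy=19.950 → t=4.652, apex=33.546, x_land=39.823, impact vy=-25.642
  bounce: vy ← 0.48·25.642 = 12.308
Arc 2: start y=0.000, vy=12.308 → t=2.512, apex=7.729, x_land=61.325, impact vy=-12.308
  bounce: vy ← 0.48·12.308 = 5.908
Arc 3: start y=0.000, vy=5.908 → t=1.206, apex=1.781, x_land=71.645, impact vy=-5.908
  bounce: vy ← 0.48·5.908 = 2.836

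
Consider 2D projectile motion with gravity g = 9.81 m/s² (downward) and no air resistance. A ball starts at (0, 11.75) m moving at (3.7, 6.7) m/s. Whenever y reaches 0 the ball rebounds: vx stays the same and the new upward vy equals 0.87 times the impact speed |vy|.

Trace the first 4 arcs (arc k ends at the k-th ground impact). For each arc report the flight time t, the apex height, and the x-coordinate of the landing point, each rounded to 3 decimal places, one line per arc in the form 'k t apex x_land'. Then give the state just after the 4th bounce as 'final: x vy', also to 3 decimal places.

1 2.375 14.038 8.786
2 2.944 10.625 19.678
3 2.561 8.042 29.153
4 2.228 6.087 37.397
final: 37.397 9.508

Arc 1: start y=11.750, vy=6.700 → t=2.375, apex=14.038, x_land=8.786, impact vy=-16.596
  bounce: vy ← 0.87·16.596 = 14.438
Arc 2: start y=0.000, vy=14.438 → t=2.944, apex=10.625, x_land=19.678, impact vy=-14.438
  bounce: vy ← 0.87·14.438 = 12.561
Arc 3: start y=0.000, vy=12.561 → t=2.561, apex=8.042, x_land=29.153, impact vy=-12.561
  bounce: vy ← 0.87·12.561 = 10.928
Arc 4: start y=0.000, vy=10.928 → t=2.228, apex=6.087, x_land=37.397, impact vy=-10.928
  bounce: vy ← 0.87·10.928 = 9.508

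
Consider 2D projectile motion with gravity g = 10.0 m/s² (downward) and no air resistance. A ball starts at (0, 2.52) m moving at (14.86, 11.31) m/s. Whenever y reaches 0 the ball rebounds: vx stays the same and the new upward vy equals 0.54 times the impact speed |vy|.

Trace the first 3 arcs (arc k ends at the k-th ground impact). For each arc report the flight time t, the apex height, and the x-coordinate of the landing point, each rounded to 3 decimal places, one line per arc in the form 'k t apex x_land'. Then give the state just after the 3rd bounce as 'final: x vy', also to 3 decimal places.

1 2.466 8.916 36.650
2 1.442 2.600 58.081
3 0.779 0.758 69.653
final: 69.653 2.103

Arc 1: start y=2.520, vy=11.310 → t=2.466, apex=8.916, x_land=36.650, impact vy=-13.354
  bounce: vy ← 0.54·13.354 = 7.211
Arc 2: start y=0.000, vy=7.211 → t=1.442, apex=2.600, x_land=58.081, impact vy=-7.211
  bounce: vy ← 0.54·7.211 = 3.894
Arc 3: start y=0.000, vy=3.894 → t=0.779, apex=0.758, x_land=69.653, impact vy=-3.894
  bounce: vy ← 0.54·3.894 = 2.103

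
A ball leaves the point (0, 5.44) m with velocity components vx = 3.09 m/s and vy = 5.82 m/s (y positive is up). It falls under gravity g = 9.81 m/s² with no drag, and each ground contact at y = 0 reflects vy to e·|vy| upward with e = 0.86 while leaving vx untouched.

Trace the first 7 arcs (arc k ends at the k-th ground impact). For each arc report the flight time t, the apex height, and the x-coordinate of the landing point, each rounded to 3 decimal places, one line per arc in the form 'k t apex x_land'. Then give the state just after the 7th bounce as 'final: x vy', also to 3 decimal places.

Arc 1: start y=5.440, vy=5.820 → t=1.802, apex=7.166, x_land=5.568, impact vy=-11.858
  bounce: vy ← 0.86·11.858 = 10.198
Arc 2: start y=0.000, vy=10.198 → t=2.079, apex=5.300, x_land=11.992, impact vy=-10.198
  bounce: vy ← 0.86·10.198 = 8.770
Arc 3: start y=0.000, vy=8.770 → t=1.788, apex=3.920, x_land=17.517, impact vy=-8.770
  bounce: vy ← 0.86·8.770 = 7.542
Arc 4: start y=0.000, vy=7.542 → t=1.538, apex=2.899, x_land=22.269, impact vy=-7.542
  bounce: vy ← 0.86·7.542 = 6.486
Arc 5: start y=0.000, vy=6.486 → t=1.322, apex=2.144, x_land=26.355, impact vy=-6.486
  bounce: vy ← 0.86·6.486 = 5.578
Arc 6: start y=0.000, vy=5.578 → t=1.137, apex=1.586, x_land=29.869, impact vy=-5.578
  bounce: vy ← 0.86·5.578 = 4.797
Arc 7: start y=0.000, vy=4.797 → t=0.978, apex=1.173, x_land=32.891, impact vy=-4.797
  bounce: vy ← 0.86·4.797 = 4.126

1 1.802 7.166 5.568
2 2.079 5.300 11.992
3 1.788 3.920 17.517
4 1.538 2.899 22.269
5 1.322 2.144 26.355
6 1.137 1.586 29.869
7 0.978 1.173 32.891
final: 32.891 4.126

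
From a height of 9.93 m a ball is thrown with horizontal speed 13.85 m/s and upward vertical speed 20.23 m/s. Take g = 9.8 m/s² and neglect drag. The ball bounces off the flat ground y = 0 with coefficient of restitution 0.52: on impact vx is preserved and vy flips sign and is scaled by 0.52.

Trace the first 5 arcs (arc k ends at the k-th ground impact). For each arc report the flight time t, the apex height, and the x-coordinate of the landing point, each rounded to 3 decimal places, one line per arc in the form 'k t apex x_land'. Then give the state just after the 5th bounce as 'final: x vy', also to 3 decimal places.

Arc 1: start y=9.930, vy=20.230 → t=4.572, apex=30.810, x_land=63.320, impact vy=-24.574
  bounce: vy ← 0.52·24.574 = 12.778
Arc 2: start y=0.000, vy=12.778 → t=2.608, apex=8.331, x_land=99.439, impact vy=-12.778
  bounce: vy ← 0.52·12.778 = 6.645
Arc 3: start y=0.000, vy=6.645 → t=1.356, apex=2.253, x_land=118.220, impact vy=-6.645
  bounce: vy ← 0.52·6.645 = 3.455
Arc 4: start y=0.000, vy=3.455 → t=0.705, apex=0.609, x_land=127.987, impact vy=-3.455
  bounce: vy ← 0.52·3.455 = 1.797
Arc 5: start y=0.000, vy=1.797 → t=0.367, apex=0.165, x_land=133.066, impact vy=-1.797
  bounce: vy ← 0.52·1.797 = 0.934

1 4.572 30.810 63.320
2 2.608 8.331 99.439
3 1.356 2.253 118.220
4 0.705 0.609 127.987
5 0.367 0.165 133.066
final: 133.066 0.934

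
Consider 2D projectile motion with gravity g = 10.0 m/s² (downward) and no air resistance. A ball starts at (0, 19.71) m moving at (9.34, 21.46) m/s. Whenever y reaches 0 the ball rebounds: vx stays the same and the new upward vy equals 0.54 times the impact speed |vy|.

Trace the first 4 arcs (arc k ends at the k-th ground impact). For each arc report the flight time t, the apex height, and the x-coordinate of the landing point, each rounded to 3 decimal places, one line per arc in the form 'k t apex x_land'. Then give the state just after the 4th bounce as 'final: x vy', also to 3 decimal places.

Arc 1: start y=19.710, vy=21.460 → t=5.070, apex=42.737, x_land=47.350, impact vy=-29.236
  bounce: vy ← 0.54·29.236 = 15.787
Arc 2: start y=0.000, vy=15.787 → t=3.157, apex=12.462, x_land=76.841, impact vy=-15.787
  bounce: vy ← 0.54·15.787 = 8.525
Arc 3: start y=0.000, vy=8.525 → t=1.705, apex=3.634, x_land=92.766, impact vy=-8.525
  bounce: vy ← 0.54·8.525 = 4.604
Arc 4: start y=0.000, vy=4.604 → t=0.921, apex=1.060, x_land=101.365, impact vy=-4.604
  bounce: vy ← 0.54·4.604 = 2.486

1 5.070 42.737 47.350
2 3.157 12.462 76.841
3 1.705 3.634 92.766
4 0.921 1.060 101.365
final: 101.365 2.486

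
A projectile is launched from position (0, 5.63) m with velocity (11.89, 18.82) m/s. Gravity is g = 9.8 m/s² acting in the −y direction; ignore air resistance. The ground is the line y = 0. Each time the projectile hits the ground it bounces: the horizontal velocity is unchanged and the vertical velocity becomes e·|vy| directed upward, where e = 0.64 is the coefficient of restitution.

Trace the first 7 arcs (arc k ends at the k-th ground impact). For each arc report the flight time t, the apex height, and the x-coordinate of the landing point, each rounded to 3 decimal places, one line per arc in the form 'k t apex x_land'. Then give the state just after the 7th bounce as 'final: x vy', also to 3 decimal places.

Arc 1: start y=5.630, vy=18.820 → t=4.120, apex=23.701, x_land=48.983, impact vy=-21.553
  bounce: vy ← 0.64·21.553 = 13.794
Arc 2: start y=0.000, vy=13.794 → t=2.815, apex=9.708, x_land=82.455, impact vy=-13.794
  bounce: vy ← 0.64·13.794 = 8.828
Arc 3: start y=0.000, vy=8.828 → t=1.802, apex=3.976, x_land=103.877, impact vy=-8.828
  bounce: vy ← 0.64·8.828 = 5.650
Arc 4: start y=0.000, vy=5.650 → t=1.153, apex=1.629, x_land=117.587, impact vy=-5.650
  bounce: vy ← 0.64·5.650 = 3.616
Arc 5: start y=0.000, vy=3.616 → t=0.738, apex=0.667, x_land=126.361, impact vy=-3.616
  bounce: vy ← 0.64·3.616 = 2.314
Arc 6: start y=0.000, vy=2.314 → t=0.472, apex=0.273, x_land=131.977, impact vy=-2.314
  bounce: vy ← 0.64·2.314 = 1.481
Arc 7: start y=0.000, vy=1.481 → t=0.302, apex=0.112, x_land=135.571, impact vy=-1.481
  bounce: vy ← 0.64·1.481 = 0.948

1 4.120 23.701 48.983
2 2.815 9.708 82.455
3 1.802 3.976 103.877
4 1.153 1.629 117.587
5 0.738 0.667 126.361
6 0.472 0.273 131.977
7 0.302 0.112 135.571
final: 135.571 0.948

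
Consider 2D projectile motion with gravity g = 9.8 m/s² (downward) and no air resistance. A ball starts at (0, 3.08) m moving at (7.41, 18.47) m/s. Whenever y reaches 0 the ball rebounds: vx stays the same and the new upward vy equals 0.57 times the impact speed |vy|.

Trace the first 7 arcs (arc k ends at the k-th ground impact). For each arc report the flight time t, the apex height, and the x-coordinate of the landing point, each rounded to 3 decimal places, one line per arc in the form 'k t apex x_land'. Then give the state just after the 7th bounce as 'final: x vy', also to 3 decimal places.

1 3.929 20.485 29.117
2 2.331 6.656 46.389
3 1.329 2.162 56.234
4 0.757 0.703 61.845
5 0.432 0.228 65.044
6 0.246 0.074 66.867
7 0.140 0.024 67.907
final: 67.907 0.392

Arc 1: start y=3.080, vy=18.470 → t=3.929, apex=20.485, x_land=29.117, impact vy=-20.038
  bounce: vy ← 0.57·20.038 = 11.421
Arc 2: start y=0.000, vy=11.421 → t=2.331, apex=6.656, x_land=46.389, impact vy=-11.421
  bounce: vy ← 0.57·11.421 = 6.510
Arc 3: start y=0.000, vy=6.510 → t=1.329, apex=2.162, x_land=56.234, impact vy=-6.510
  bounce: vy ← 0.57·6.510 = 3.711
Arc 4: start y=0.000, vy=3.711 → t=0.757, apex=0.703, x_land=61.845, impact vy=-3.711
  bounce: vy ← 0.57·3.711 = 2.115
Arc 5: start y=0.000, vy=2.115 → t=0.432, apex=0.228, x_land=65.044, impact vy=-2.115
  bounce: vy ← 0.57·2.115 = 1.206
Arc 6: start y=0.000, vy=1.206 → t=0.246, apex=0.074, x_land=66.867, impact vy=-1.206
  bounce: vy ← 0.57·1.206 = 0.687
Arc 7: start y=0.000, vy=0.687 → t=0.140, apex=0.024, x_land=67.907, impact vy=-0.687
  bounce: vy ← 0.57·0.687 = 0.392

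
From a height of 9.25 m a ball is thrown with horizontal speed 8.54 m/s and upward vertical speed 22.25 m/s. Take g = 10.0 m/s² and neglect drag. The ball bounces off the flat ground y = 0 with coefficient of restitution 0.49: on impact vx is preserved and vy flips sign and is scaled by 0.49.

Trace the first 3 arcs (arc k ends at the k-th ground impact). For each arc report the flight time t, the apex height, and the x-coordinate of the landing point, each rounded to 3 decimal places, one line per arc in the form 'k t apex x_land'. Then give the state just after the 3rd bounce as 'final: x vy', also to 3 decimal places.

Arc 1: start y=9.250, vy=22.250 → t=4.833, apex=34.003, x_land=41.272, impact vy=-26.078
  bounce: vy ← 0.49·26.078 = 12.778
Arc 2: start y=0.000, vy=12.778 → t=2.556, apex=8.164, x_land=63.097, impact vy=-12.778
  bounce: vy ← 0.49·12.778 = 6.261
Arc 3: start y=0.000, vy=6.261 → t=1.252, apex=1.960, x_land=73.792, impact vy=-6.261
  bounce: vy ← 0.49·6.261 = 3.068

1 4.833 34.003 41.272
2 2.556 8.164 63.097
3 1.252 1.960 73.792
final: 73.792 3.068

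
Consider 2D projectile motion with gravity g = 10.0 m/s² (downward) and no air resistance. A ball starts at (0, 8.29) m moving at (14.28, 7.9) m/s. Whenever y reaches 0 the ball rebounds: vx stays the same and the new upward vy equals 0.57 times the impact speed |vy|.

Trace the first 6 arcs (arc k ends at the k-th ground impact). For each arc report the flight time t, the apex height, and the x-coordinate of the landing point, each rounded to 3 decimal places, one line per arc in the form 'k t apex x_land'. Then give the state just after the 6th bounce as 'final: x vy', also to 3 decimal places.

1 2.301 11.410 32.853
2 1.722 3.707 57.446
3 0.982 1.204 71.463
4 0.560 0.391 79.454
5 0.319 0.127 84.008
6 0.182 0.041 86.604
final: 86.604 0.518

Arc 1: start y=8.290, vy=7.900 → t=2.301, apex=11.410, x_land=32.853, impact vy=-15.107
  bounce: vy ← 0.57·15.107 = 8.611
Arc 2: start y=0.000, vy=8.611 → t=1.722, apex=3.707, x_land=57.446, impact vy=-8.611
  bounce: vy ← 0.57·8.611 = 4.908
Arc 3: start y=0.000, vy=4.908 → t=0.982, apex=1.204, x_land=71.463, impact vy=-4.908
  bounce: vy ← 0.57·4.908 = 2.798
Arc 4: start y=0.000, vy=2.798 → t=0.560, apex=0.391, x_land=79.454, impact vy=-2.798
  bounce: vy ← 0.57·2.798 = 1.595
Arc 5: start y=0.000, vy=1.595 → t=0.319, apex=0.127, x_land=84.008, impact vy=-1.595
  bounce: vy ← 0.57·1.595 = 0.909
Arc 6: start y=0.000, vy=0.909 → t=0.182, apex=0.041, x_land=86.604, impact vy=-0.909
  bounce: vy ← 0.57·0.909 = 0.518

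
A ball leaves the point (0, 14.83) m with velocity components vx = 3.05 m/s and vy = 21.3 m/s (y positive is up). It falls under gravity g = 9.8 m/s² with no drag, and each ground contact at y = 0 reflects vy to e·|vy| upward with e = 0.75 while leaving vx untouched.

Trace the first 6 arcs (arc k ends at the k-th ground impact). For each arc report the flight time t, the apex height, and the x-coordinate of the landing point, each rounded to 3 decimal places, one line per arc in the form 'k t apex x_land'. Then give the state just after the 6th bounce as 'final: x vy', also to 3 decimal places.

1 4.957 37.977 15.120
2 4.176 21.362 27.857
3 3.132 12.016 37.409
4 2.349 6.759 44.574
5 1.762 3.802 49.947
6 1.321 2.139 53.977
final: 53.977 4.856

Arc 1: start y=14.830, vy=21.300 → t=4.957, apex=37.977, x_land=15.120, impact vy=-27.283
  bounce: vy ← 0.75·27.283 = 20.462
Arc 2: start y=0.000, vy=20.462 → t=4.176, apex=21.362, x_land=27.857, impact vy=-20.462
  bounce: vy ← 0.75·20.462 = 15.347
Arc 3: start y=0.000, vy=15.347 → t=3.132, apex=12.016, x_land=37.409, impact vy=-15.347
  bounce: vy ← 0.75·15.347 = 11.510
Arc 4: start y=0.000, vy=11.510 → t=2.349, apex=6.759, x_land=44.574, impact vy=-11.510
  bounce: vy ← 0.75·11.510 = 8.632
Arc 5: start y=0.000, vy=8.632 → t=1.762, apex=3.802, x_land=49.947, impact vy=-8.632
  bounce: vy ← 0.75·8.632 = 6.474
Arc 6: start y=0.000, vy=6.474 → t=1.321, apex=2.139, x_land=53.977, impact vy=-6.474
  bounce: vy ← 0.75·6.474 = 4.856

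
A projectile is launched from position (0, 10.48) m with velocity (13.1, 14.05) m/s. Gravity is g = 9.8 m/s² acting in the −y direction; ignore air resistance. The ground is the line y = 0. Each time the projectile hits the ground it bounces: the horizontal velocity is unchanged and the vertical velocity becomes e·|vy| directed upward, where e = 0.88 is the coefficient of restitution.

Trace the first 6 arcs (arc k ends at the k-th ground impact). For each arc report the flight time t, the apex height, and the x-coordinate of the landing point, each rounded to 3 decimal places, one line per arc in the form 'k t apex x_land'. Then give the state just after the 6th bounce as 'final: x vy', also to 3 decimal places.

Arc 1: start y=10.480, vy=14.050 → t=3.482, apex=20.552, x_land=45.610, impact vy=-20.070
  bounce: vy ← 0.88·20.070 = 17.662
Arc 2: start y=0.000, vy=17.662 → t=3.604, apex=15.915, x_land=92.828, impact vy=-17.662
  bounce: vy ← 0.88·17.662 = 15.542
Arc 3: start y=0.000, vy=15.542 → t=3.172, apex=12.325, x_land=134.380, impact vy=-15.542
  bounce: vy ← 0.88·15.542 = 13.677
Arc 4: start y=0.000, vy=13.677 → t=2.791, apex=9.544, x_land=170.945, impact vy=-13.677
  bounce: vy ← 0.88·13.677 = 12.036
Arc 5: start y=0.000, vy=12.036 → t=2.456, apex=7.391, x_land=203.123, impact vy=-12.036
  bounce: vy ← 0.88·12.036 = 10.592
Arc 6: start y=0.000, vy=10.592 → t=2.162, apex=5.724, x_land=231.439, impact vy=-10.592
  bounce: vy ← 0.88·10.592 = 9.321

1 3.482 20.552 45.610
2 3.604 15.915 92.828
3 3.172 12.325 134.380
4 2.791 9.544 170.945
5 2.456 7.391 203.123
6 2.162 5.724 231.439
final: 231.439 9.321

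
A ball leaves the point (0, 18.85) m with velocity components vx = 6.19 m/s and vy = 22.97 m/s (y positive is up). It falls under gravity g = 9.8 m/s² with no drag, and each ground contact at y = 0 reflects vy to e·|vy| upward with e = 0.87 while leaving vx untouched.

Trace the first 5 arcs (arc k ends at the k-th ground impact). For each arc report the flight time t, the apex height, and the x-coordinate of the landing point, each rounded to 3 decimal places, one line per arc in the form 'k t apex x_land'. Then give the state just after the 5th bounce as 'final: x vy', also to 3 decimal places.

1 5.400 45.769 33.427
2 5.318 34.643 66.345
3 4.627 26.221 94.983
4 4.025 19.847 119.898
5 3.502 15.022 141.575
final: 141.575 14.928

Arc 1: start y=18.850, vy=22.970 → t=5.400, apex=45.769, x_land=33.427, impact vy=-29.951
  bounce: vy ← 0.87·29.951 = 26.058
Arc 2: start y=0.000, vy=26.058 → t=5.318, apex=34.643, x_land=66.345, impact vy=-26.058
  bounce: vy ← 0.87·26.058 = 22.670
Arc 3: start y=0.000, vy=22.670 → t=4.627, apex=26.221, x_land=94.983, impact vy=-22.670
  bounce: vy ← 0.87·22.670 = 19.723
Arc 4: start y=0.000, vy=19.723 → t=4.025, apex=19.847, x_land=119.898, impact vy=-19.723
  bounce: vy ← 0.87·19.723 = 17.159
Arc 5: start y=0.000, vy=17.159 → t=3.502, apex=15.022, x_land=141.575, impact vy=-17.159
  bounce: vy ← 0.87·17.159 = 14.928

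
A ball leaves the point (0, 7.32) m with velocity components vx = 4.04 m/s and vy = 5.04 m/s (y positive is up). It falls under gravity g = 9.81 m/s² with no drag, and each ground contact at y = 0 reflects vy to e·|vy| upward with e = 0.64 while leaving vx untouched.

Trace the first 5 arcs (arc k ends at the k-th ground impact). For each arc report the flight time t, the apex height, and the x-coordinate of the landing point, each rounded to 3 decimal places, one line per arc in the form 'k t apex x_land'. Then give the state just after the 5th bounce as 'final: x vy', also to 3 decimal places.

Arc 1: start y=7.320, vy=5.040 → t=1.839, apex=8.615, x_land=7.430, impact vy=-13.001
  bounce: vy ← 0.64·13.001 = 8.320
Arc 2: start y=0.000, vy=8.320 → t=1.696, apex=3.529, x_land=14.283, impact vy=-8.320
  bounce: vy ← 0.64·8.320 = 5.325
Arc 3: start y=0.000, vy=5.325 → t=1.086, apex=1.445, x_land=18.669, impact vy=-5.325
  bounce: vy ← 0.64·5.325 = 3.408
Arc 4: start y=0.000, vy=3.408 → t=0.695, apex=0.592, x_land=21.476, impact vy=-3.408
  bounce: vy ← 0.64·3.408 = 2.181
Arc 5: start y=0.000, vy=2.181 → t=0.445, apex=0.242, x_land=23.272, impact vy=-2.181
  bounce: vy ← 0.64·2.181 = 1.396

1 1.839 8.615 7.430
2 1.696 3.529 14.283
3 1.086 1.445 18.669
4 0.695 0.592 21.476
5 0.445 0.242 23.272
final: 23.272 1.396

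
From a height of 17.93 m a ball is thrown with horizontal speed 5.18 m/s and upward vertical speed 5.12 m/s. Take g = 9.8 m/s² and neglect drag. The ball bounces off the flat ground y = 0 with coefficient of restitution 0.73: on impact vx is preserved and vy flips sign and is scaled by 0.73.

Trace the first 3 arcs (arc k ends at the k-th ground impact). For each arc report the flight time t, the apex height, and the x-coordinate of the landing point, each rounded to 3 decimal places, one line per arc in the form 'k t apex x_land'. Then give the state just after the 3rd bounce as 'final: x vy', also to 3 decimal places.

Arc 1: start y=17.930, vy=5.120 → t=2.505, apex=19.267, x_land=12.978, impact vy=-19.433
  bounce: vy ← 0.73·19.433 = 14.186
Arc 2: start y=0.000, vy=14.186 → t=2.895, apex=10.268, x_land=27.975, impact vy=-14.186
  bounce: vy ← 0.73·14.186 = 10.356
Arc 3: start y=0.000, vy=10.356 → t=2.113, apex=5.472, x_land=38.922, impact vy=-10.356
  bounce: vy ← 0.73·10.356 = 7.560

1 2.505 19.267 12.978
2 2.895 10.268 27.975
3 2.113 5.472 38.922
final: 38.922 7.560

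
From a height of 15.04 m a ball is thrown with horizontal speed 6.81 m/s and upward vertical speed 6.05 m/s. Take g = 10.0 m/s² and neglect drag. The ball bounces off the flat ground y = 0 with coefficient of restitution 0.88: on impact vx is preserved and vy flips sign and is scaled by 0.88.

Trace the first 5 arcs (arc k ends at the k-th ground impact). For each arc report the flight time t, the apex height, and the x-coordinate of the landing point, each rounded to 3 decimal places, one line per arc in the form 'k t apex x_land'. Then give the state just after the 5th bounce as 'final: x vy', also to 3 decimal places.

1 2.442 16.870 16.629
2 3.233 13.064 38.645
3 2.845 10.117 58.019
4 2.504 7.835 75.068
5 2.203 6.067 90.071
final: 90.071 9.694

Arc 1: start y=15.040, vy=6.050 → t=2.442, apex=16.870, x_land=16.629, impact vy=-18.369
  bounce: vy ← 0.88·18.369 = 16.164
Arc 2: start y=0.000, vy=16.164 → t=3.233, apex=13.064, x_land=38.645, impact vy=-16.164
  bounce: vy ← 0.88·16.164 = 14.225
Arc 3: start y=0.000, vy=14.225 → t=2.845, apex=10.117, x_land=58.019, impact vy=-14.225
  bounce: vy ← 0.88·14.225 = 12.518
Arc 4: start y=0.000, vy=12.518 → t=2.504, apex=7.835, x_land=75.068, impact vy=-12.518
  bounce: vy ← 0.88·12.518 = 11.016
Arc 5: start y=0.000, vy=11.016 → t=2.203, apex=6.067, x_land=90.071, impact vy=-11.016
  bounce: vy ← 0.88·11.016 = 9.694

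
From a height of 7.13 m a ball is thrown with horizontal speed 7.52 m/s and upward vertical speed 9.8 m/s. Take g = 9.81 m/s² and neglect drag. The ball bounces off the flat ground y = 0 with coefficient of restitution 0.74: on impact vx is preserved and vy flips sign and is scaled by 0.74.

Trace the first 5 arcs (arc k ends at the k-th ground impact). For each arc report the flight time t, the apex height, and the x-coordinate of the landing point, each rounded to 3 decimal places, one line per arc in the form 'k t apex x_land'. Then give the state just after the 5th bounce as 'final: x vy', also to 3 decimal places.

Arc 1: start y=7.130, vy=9.800 → t=2.565, apex=12.025, x_land=19.287, impact vy=-15.360
  bounce: vy ← 0.74·15.360 = 11.366
Arc 2: start y=0.000, vy=11.366 → t=2.317, apex=6.585, x_land=36.713, impact vy=-11.366
  bounce: vy ← 0.74·11.366 = 8.411
Arc 3: start y=0.000, vy=8.411 → t=1.715, apex=3.606, x_land=49.608, impact vy=-8.411
  bounce: vy ← 0.74·8.411 = 6.224
Arc 4: start y=0.000, vy=6.224 → t=1.269, apex=1.975, x_land=59.151, impact vy=-6.224
  bounce: vy ← 0.74·6.224 = 4.606
Arc 5: start y=0.000, vy=4.606 → t=0.939, apex=1.081, x_land=66.212, impact vy=-4.606
  bounce: vy ← 0.74·4.606 = 3.408

1 2.565 12.025 19.287
2 2.317 6.585 36.713
3 1.715 3.606 49.608
4 1.269 1.975 59.151
5 0.939 1.081 66.212
final: 66.212 3.408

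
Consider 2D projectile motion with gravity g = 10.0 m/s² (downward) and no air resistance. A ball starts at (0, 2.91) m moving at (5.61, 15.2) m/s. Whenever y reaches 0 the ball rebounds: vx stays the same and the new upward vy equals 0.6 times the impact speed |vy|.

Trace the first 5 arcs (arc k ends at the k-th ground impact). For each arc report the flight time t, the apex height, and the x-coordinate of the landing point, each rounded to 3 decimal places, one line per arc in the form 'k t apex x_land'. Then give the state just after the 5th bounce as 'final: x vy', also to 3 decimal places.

1 3.221 14.462 18.068
2 2.041 5.206 29.517
3 1.225 1.874 36.387
4 0.735 0.675 40.508
5 0.441 0.243 42.982
final: 42.982 1.322

Arc 1: start y=2.910, vy=15.200 → t=3.221, apex=14.462, x_land=18.068, impact vy=-17.007
  bounce: vy ← 0.6·17.007 = 10.204
Arc 2: start y=0.000, vy=10.204 → t=2.041, apex=5.206, x_land=29.517, impact vy=-10.204
  bounce: vy ← 0.6·10.204 = 6.123
Arc 3: start y=0.000, vy=6.123 → t=1.225, apex=1.874, x_land=36.387, impact vy=-6.123
  bounce: vy ← 0.6·6.123 = 3.674
Arc 4: start y=0.000, vy=3.674 → t=0.735, apex=0.675, x_land=40.508, impact vy=-3.674
  bounce: vy ← 0.6·3.674 = 2.204
Arc 5: start y=0.000, vy=2.204 → t=0.441, apex=0.243, x_land=42.982, impact vy=-2.204
  bounce: vy ← 0.6·2.204 = 1.322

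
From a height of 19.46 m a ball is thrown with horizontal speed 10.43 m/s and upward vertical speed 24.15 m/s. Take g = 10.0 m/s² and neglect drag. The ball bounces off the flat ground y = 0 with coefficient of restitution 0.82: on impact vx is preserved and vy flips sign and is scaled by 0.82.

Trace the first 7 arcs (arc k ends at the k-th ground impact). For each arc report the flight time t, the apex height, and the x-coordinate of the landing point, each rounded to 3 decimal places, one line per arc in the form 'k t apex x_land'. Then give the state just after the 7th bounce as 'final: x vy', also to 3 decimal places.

1 5.533 48.621 57.713
2 5.114 32.693 111.053
3 4.194 21.983 154.792
4 3.439 14.781 190.658
5 2.820 9.939 220.069
6 2.312 6.683 244.185
7 1.896 4.494 263.960
final: 263.960 7.774

Arc 1: start y=19.460, vy=24.150 → t=5.533, apex=48.621, x_land=57.713, impact vy=-31.184
  bounce: vy ← 0.82·31.184 = 25.571
Arc 2: start y=0.000, vy=25.571 → t=5.114, apex=32.693, x_land=111.053, impact vy=-25.571
  bounce: vy ← 0.82·25.571 = 20.968
Arc 3: start y=0.000, vy=20.968 → t=4.194, apex=21.983, x_land=154.792, impact vy=-20.968
  bounce: vy ← 0.82·20.968 = 17.194
Arc 4: start y=0.000, vy=17.194 → t=3.439, apex=14.781, x_land=190.658, impact vy=-17.194
  bounce: vy ← 0.82·17.194 = 14.099
Arc 5: start y=0.000, vy=14.099 → t=2.820, apex=9.939, x_land=220.069, impact vy=-14.099
  bounce: vy ← 0.82·14.099 = 11.561
Arc 6: start y=0.000, vy=11.561 → t=2.312, apex=6.683, x_land=244.185, impact vy=-11.561
  bounce: vy ← 0.82·11.561 = 9.480
Arc 7: start y=0.000, vy=9.480 → t=1.896, apex=4.494, x_land=263.960, impact vy=-9.480
  bounce: vy ← 0.82·9.480 = 7.774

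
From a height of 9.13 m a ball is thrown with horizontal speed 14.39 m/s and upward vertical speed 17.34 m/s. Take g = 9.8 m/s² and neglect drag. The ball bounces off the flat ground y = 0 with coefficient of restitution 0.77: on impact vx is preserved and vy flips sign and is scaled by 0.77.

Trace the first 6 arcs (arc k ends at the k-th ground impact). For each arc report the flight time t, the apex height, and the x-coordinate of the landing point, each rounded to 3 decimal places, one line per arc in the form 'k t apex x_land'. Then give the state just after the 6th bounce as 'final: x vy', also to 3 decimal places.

Arc 1: start y=9.130, vy=17.340 → t=4.004, apex=24.471, x_land=57.619, impact vy=-21.900
  bounce: vy ← 0.77·21.900 = 16.863
Arc 2: start y=0.000, vy=16.863 → t=3.441, apex=14.509, x_land=107.142, impact vy=-16.863
  bounce: vy ← 0.77·16.863 = 12.985
Arc 3: start y=0.000, vy=12.985 → t=2.650, apex=8.602, x_land=145.275, impact vy=-12.985
  bounce: vy ← 0.77·12.985 = 9.998
Arc 4: start y=0.000, vy=9.998 → t=2.040, apex=5.100, x_land=174.637, impact vy=-9.998
  bounce: vy ← 0.77·9.998 = 7.699
Arc 5: start y=0.000, vy=7.699 → t=1.571, apex=3.024, x_land=197.246, impact vy=-7.699
  bounce: vy ← 0.77·7.699 = 5.928
Arc 6: start y=0.000, vy=5.928 → t=1.210, apex=1.793, x_land=214.654, impact vy=-5.928
  bounce: vy ← 0.77·5.928 = 4.565

1 4.004 24.471 57.619
2 3.441 14.509 107.142
3 2.650 8.602 145.275
4 2.040 5.100 174.637
5 1.571 3.024 197.246
6 1.210 1.793 214.654
final: 214.654 4.565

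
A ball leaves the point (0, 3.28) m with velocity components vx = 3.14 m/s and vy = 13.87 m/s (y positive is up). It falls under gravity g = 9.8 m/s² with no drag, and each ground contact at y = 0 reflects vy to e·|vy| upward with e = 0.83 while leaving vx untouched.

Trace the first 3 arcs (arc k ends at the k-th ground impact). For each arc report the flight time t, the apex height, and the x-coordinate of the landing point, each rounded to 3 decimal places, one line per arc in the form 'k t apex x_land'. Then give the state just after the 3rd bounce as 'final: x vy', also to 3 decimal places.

Arc 1: start y=3.280, vy=13.870 → t=3.050, apex=13.095, x_land=9.577, impact vy=-16.021
  bounce: vy ← 0.83·16.021 = 13.297
Arc 2: start y=0.000, vy=13.297 → t=2.714, apex=9.021, x_land=18.098, impact vy=-13.297
  bounce: vy ← 0.83·13.297 = 11.037
Arc 3: start y=0.000, vy=11.037 → t=2.252, apex=6.215, x_land=25.171, impact vy=-11.037
  bounce: vy ← 0.83·11.037 = 9.160

1 3.050 13.095 9.577
2 2.714 9.021 18.098
3 2.252 6.215 25.171
final: 25.171 9.160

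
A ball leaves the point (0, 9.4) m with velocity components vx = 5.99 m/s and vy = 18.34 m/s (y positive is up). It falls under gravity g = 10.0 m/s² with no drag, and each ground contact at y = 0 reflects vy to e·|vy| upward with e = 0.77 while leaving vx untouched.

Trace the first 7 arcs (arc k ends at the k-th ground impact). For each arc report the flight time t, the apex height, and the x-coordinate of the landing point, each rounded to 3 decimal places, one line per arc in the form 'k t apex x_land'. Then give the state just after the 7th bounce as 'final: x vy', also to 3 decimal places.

1 4.124 26.218 24.702
2 3.526 15.545 45.825
3 2.715 9.216 62.090
4 2.091 5.464 74.614
5 1.610 3.240 84.258
6 1.240 1.921 91.683
7 0.955 1.139 97.401
final: 97.401 3.675

Arc 1: start y=9.400, vy=18.340 → t=4.124, apex=26.218, x_land=24.702, impact vy=-22.899
  bounce: vy ← 0.77·22.899 = 17.632
Arc 2: start y=0.000, vy=17.632 → t=3.526, apex=15.545, x_land=45.825, impact vy=-17.632
  bounce: vy ← 0.77·17.632 = 13.577
Arc 3: start y=0.000, vy=13.577 → t=2.715, apex=9.216, x_land=62.090, impact vy=-13.577
  bounce: vy ← 0.77·13.577 = 10.454
Arc 4: start y=0.000, vy=10.454 → t=2.091, apex=5.464, x_land=74.614, impact vy=-10.454
  bounce: vy ← 0.77·10.454 = 8.050
Arc 5: start y=0.000, vy=8.050 → t=1.610, apex=3.240, x_land=84.258, impact vy=-8.050
  bounce: vy ← 0.77·8.050 = 6.198
Arc 6: start y=0.000, vy=6.198 → t=1.240, apex=1.921, x_land=91.683, impact vy=-6.198
  bounce: vy ← 0.77·6.198 = 4.773
Arc 7: start y=0.000, vy=4.773 → t=0.955, apex=1.139, x_land=97.401, impact vy=-4.773
  bounce: vy ← 0.77·4.773 = 3.675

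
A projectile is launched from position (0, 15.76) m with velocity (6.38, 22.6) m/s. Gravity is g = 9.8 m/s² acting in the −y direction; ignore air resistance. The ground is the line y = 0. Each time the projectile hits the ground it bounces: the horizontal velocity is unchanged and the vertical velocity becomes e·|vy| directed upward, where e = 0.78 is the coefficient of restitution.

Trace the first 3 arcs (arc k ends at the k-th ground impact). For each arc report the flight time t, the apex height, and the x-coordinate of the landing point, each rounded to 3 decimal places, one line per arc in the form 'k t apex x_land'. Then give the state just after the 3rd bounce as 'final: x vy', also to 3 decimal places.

Arc 1: start y=15.760, vy=22.600 → t=5.228, apex=41.819, x_land=33.352, impact vy=-28.630
  bounce: vy ← 0.78·28.630 = 22.331
Arc 2: start y=0.000, vy=22.331 → t=4.557, apex=25.443, x_land=62.428, impact vy=-22.331
  bounce: vy ← 0.78·22.331 = 17.418
Arc 3: start y=0.000, vy=17.418 → t=3.555, apex=15.479, x_land=85.107, impact vy=-17.418
  bounce: vy ← 0.78·17.418 = 13.586

1 5.228 41.819 33.352
2 4.557 25.443 62.428
3 3.555 15.479 85.107
final: 85.107 13.586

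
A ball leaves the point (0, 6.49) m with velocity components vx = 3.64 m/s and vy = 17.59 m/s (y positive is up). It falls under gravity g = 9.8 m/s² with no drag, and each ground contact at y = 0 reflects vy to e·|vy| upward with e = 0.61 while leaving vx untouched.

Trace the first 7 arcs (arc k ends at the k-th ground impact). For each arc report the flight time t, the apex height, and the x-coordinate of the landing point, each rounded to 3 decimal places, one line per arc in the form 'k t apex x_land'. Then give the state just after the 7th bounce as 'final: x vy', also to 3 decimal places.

Arc 1: start y=6.490, vy=17.590 → t=3.927, apex=22.276, x_land=14.295, impact vy=-20.895
  bounce: vy ← 0.61·20.895 = 12.746
Arc 2: start y=0.000, vy=12.746 → t=2.601, apex=8.289, x_land=23.763, impact vy=-12.746
  bounce: vy ← 0.61·12.746 = 7.775
Arc 3: start y=0.000, vy=7.775 → t=1.587, apex=3.084, x_land=29.539, impact vy=-7.775
  bounce: vy ← 0.61·7.775 = 4.743
Arc 4: start y=0.000, vy=4.743 → t=0.968, apex=1.148, x_land=33.062, impact vy=-4.743
  bounce: vy ← 0.61·4.743 = 2.893
Arc 5: start y=0.000, vy=2.893 → t=0.590, apex=0.427, x_land=35.211, impact vy=-2.893
  bounce: vy ← 0.61·2.893 = 1.765
Arc 6: start y=0.000, vy=1.765 → t=0.360, apex=0.159, x_land=36.522, impact vy=-1.765
  bounce: vy ← 0.61·1.765 = 1.077
Arc 7: start y=0.000, vy=1.077 → t=0.220, apex=0.059, x_land=37.322, impact vy=-1.077
  bounce: vy ← 0.61·1.077 = 0.657

1 3.927 22.276 14.295
2 2.601 8.289 23.763
3 1.587 3.084 29.539
4 0.968 1.148 33.062
5 0.590 0.427 35.211
6 0.360 0.159 36.522
7 0.220 0.059 37.322
final: 37.322 0.657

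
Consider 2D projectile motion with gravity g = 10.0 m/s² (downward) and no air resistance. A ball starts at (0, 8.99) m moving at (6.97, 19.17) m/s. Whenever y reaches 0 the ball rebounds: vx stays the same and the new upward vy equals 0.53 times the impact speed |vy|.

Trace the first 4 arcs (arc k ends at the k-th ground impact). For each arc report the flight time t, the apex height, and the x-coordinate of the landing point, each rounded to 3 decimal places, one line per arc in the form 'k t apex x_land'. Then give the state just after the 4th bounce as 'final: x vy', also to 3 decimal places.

1 4.256 27.364 29.667
2 2.480 7.687 46.951
3 1.314 2.159 56.112
4 0.697 0.607 60.967
final: 60.967 1.846

Arc 1: start y=8.990, vy=19.170 → t=4.256, apex=27.364, x_land=29.667, impact vy=-23.394
  bounce: vy ← 0.53·23.394 = 12.399
Arc 2: start y=0.000, vy=12.399 → t=2.480, apex=7.687, x_land=46.951, impact vy=-12.399
  bounce: vy ← 0.53·12.399 = 6.571
Arc 3: start y=0.000, vy=6.571 → t=1.314, apex=2.159, x_land=56.112, impact vy=-6.571
  bounce: vy ← 0.53·6.571 = 3.483
Arc 4: start y=0.000, vy=3.483 → t=0.697, apex=0.607, x_land=60.967, impact vy=-3.483
  bounce: vy ← 0.53·3.483 = 1.846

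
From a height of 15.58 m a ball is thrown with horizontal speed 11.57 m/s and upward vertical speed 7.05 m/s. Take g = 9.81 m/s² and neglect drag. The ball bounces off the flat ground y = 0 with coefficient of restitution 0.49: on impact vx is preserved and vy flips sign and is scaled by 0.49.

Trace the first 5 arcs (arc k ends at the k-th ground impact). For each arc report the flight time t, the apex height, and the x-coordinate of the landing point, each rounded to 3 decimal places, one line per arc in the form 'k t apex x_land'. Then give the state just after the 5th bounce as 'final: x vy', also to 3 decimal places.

1 2.640 18.113 30.549
2 1.883 4.349 52.338
3 0.923 1.044 63.014
4 0.452 0.251 68.246
5 0.222 0.060 70.809
final: 70.809 0.533

Arc 1: start y=15.580, vy=7.050 → t=2.640, apex=18.113, x_land=30.549, impact vy=-18.852
  bounce: vy ← 0.49·18.852 = 9.237
Arc 2: start y=0.000, vy=9.237 → t=1.883, apex=4.349, x_land=52.338, impact vy=-9.237
  bounce: vy ← 0.49·9.237 = 4.526
Arc 3: start y=0.000, vy=4.526 → t=0.923, apex=1.044, x_land=63.014, impact vy=-4.526
  bounce: vy ← 0.49·4.526 = 2.218
Arc 4: start y=0.000, vy=2.218 → t=0.452, apex=0.251, x_land=68.246, impact vy=-2.218
  bounce: vy ← 0.49·2.218 = 1.087
Arc 5: start y=0.000, vy=1.087 → t=0.222, apex=0.060, x_land=70.809, impact vy=-1.087
  bounce: vy ← 0.49·1.087 = 0.533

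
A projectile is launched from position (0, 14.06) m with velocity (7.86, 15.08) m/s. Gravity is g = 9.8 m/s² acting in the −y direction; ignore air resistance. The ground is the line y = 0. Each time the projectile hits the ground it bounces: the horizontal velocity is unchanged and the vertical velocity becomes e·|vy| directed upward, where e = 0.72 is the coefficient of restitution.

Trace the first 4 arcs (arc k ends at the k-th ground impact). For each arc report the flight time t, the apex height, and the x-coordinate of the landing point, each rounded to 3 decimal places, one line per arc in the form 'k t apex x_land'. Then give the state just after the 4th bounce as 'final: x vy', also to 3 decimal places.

1 3.827 25.662 30.082
2 3.295 13.303 55.984
3 2.373 6.896 74.634
4 1.708 3.575 88.062
final: 88.062 6.027

Arc 1: start y=14.060, vy=15.080 → t=3.827, apex=25.662, x_land=30.082, impact vy=-22.427
  bounce: vy ← 0.72·22.427 = 16.148
Arc 2: start y=0.000, vy=16.148 → t=3.295, apex=13.303, x_land=55.984, impact vy=-16.148
  bounce: vy ← 0.72·16.148 = 11.626
Arc 3: start y=0.000, vy=11.626 → t=2.373, apex=6.896, x_land=74.634, impact vy=-11.626
  bounce: vy ← 0.72·11.626 = 8.371
Arc 4: start y=0.000, vy=8.371 → t=1.708, apex=3.575, x_land=88.062, impact vy=-8.371
  bounce: vy ← 0.72·8.371 = 6.027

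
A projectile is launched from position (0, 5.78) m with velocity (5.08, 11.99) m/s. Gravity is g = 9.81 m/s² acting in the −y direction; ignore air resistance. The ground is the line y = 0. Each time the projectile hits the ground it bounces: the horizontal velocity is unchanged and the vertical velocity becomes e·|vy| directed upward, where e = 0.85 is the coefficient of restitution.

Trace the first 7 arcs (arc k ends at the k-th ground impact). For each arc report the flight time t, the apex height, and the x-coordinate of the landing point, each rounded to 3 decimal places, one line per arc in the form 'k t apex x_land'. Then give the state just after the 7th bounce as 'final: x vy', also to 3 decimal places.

Arc 1: start y=5.780, vy=11.990 → t=2.857, apex=13.107, x_land=14.513, impact vy=-16.036
  bounce: vy ← 0.85·16.036 = 13.631
Arc 2: start y=0.000, vy=13.631 → t=2.779, apex=9.470, x_land=28.630, impact vy=-13.631
  bounce: vy ← 0.85·13.631 = 11.586
Arc 3: start y=0.000, vy=11.586 → t=2.362, apex=6.842, x_land=40.630, impact vy=-11.586
  bounce: vy ← 0.85·11.586 = 9.848
Arc 4: start y=0.000, vy=9.848 → t=2.008, apex=4.943, x_land=50.830, impact vy=-9.848
  bounce: vy ← 0.85·9.848 = 8.371
Arc 5: start y=0.000, vy=8.371 → t=1.707, apex=3.572, x_land=59.499, impact vy=-8.371
  bounce: vy ← 0.85·8.371 = 7.115
Arc 6: start y=0.000, vy=7.115 → t=1.451, apex=2.580, x_land=66.869, impact vy=-7.115
  bounce: vy ← 0.85·7.115 = 6.048
Arc 7: start y=0.000, vy=6.048 → t=1.233, apex=1.864, x_land=73.132, impact vy=-6.048
  bounce: vy ← 0.85·6.048 = 5.141

1 2.857 13.107 14.513
2 2.779 9.470 28.630
3 2.362 6.842 40.630
4 2.008 4.943 50.830
5 1.707 3.572 59.499
6 1.451 2.580 66.869
7 1.233 1.864 73.132
final: 73.132 5.141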